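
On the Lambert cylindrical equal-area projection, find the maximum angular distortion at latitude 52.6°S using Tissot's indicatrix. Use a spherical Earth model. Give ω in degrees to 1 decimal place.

The Lambert cylindrical equal-area projection is the cylindrical equal-area projection with its standard parallel at the equator (φ₀ = 0). For cylindrical equal-area with standard parallel φ₀, h = cos φ / cos φ₀ and k = cos φ₀ / cos φ, so h·k = 1.
At 52.6°: h = 0.6074, k = 1.646; principal scales a = 1.646, b = 0.6074.
sin(ω/2) = (a − b)/(a + b) = 1.039/2.254 = 0.4610, so ω = 2 arcsin(0.4610) ≈ 54.9°.

54.9°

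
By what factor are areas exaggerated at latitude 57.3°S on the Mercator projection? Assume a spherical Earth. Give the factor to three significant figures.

3.43

For Mercator, h = k = sec φ (a conformal cylindrical projection has a single point scale, 1/cos φ).
Areal scale = k² = sec²φ = 1/cos²(57.3°) = 1/0.5402² = 3.426.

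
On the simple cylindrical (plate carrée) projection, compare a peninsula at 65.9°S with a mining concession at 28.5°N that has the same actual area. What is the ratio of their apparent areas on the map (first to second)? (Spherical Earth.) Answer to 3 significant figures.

2.15

For the equirectangular projection with φ₀ = 0 (plate carrée), h = 1 along meridians and k = sec φ along parallels.
Areal scale at 65.9°: h·k = 1.000 × 2.449 = 2.449.
Areal scale at 28.5°: h·k = 1.000 × 1.138 = 1.138.
Ratio = 2.449/1.138 ≈ 2.15.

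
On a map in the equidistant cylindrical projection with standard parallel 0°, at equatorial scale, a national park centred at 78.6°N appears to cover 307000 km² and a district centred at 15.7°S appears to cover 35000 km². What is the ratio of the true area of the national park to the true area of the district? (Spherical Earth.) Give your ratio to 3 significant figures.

1.80

Plate carrée has h = 1 and k = sec φ, giving areal scale sec φ; true area = (apparent area) · cos φ.
True area of national park: 307000 × cos(78.6°) = 307000 × 0.1977 = 60680 km².
True area of district: 35000 × cos(15.7°) = 35000 × 0.9627 = 33690 km².
Ratio = 60680 / 33690 ≈ 1.80.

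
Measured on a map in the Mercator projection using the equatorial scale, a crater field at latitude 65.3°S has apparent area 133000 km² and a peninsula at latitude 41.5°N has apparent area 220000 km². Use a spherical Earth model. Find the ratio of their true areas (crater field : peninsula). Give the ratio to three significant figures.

0.188

On Mercator the areal scale is sec²φ, so true area = apparent × cos²φ.
True area of crater field: 133000 × cos²(65.3°) = 133000 × 0.1746 = 23220 km².
True area of peninsula: 220000 × cos²(41.5°) = 220000 × 0.5609 = 123400 km².
Ratio = 23220 / 123400 ≈ 0.188.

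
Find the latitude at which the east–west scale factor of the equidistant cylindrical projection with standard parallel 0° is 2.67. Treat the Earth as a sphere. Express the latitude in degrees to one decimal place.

Plate carrée: h = 1, k = sec φ along parallels.
sec φ = 2.67  ⇒  cos φ = 0.3745  ⇒  φ ≈ 68.0°.

68.0°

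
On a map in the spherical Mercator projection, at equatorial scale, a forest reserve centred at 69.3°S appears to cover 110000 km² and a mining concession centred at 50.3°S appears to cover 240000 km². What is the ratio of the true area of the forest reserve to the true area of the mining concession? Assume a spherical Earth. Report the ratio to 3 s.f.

Since Mercator area scale is 1/cos²φ, the true area equals the apparent area multiplied by cos²φ.
True area of forest reserve: 110000 × cos²(69.3°) = 110000 × 0.1249 = 13740 km².
True area of mining concession: 240000 × cos²(50.3°) = 240000 × 0.4080 = 97930 km².
Ratio = 13740 / 97930 ≈ 0.140.

0.140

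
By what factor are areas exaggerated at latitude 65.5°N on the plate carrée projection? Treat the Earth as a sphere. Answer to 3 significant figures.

2.41

Plate carrée maps x = Rλ, y = Rφ. The meridian scale is h = 1 and the parallel scale is k = 1/cos φ = sec φ.
Areal scale = h·k = 1 × sec φ; at 65.5°, h = 1.000, k = 2.411, so h·k = 2.411.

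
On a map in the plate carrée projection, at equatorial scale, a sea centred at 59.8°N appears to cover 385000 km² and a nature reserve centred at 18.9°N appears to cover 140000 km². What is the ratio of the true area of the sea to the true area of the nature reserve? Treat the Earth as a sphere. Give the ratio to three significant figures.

1.46

On the plate carrée, areal scale = h·k = 1 × sec φ, so true area = apparent × cos φ.
True area of sea: 385000 × cos(59.8°) = 385000 × 0.5030 = 193700 km².
True area of nature reserve: 140000 × cos(18.9°) = 140000 × 0.9461 = 132500 km².
Ratio = 193700 / 132500 ≈ 1.46.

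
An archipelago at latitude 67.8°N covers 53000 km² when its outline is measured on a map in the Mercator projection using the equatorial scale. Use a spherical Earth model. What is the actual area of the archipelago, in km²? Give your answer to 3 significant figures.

7570 km²

For Mercator, h = k = sec φ (a conformal cylindrical projection has a single point scale, 1/cos φ).
Areal scale = k² = sec²φ = 1/cos²(67.8°) = 1/0.3778² = 7.005.
True area = apparent / (areal scale) = 53000 / 7.005 ≈ 7570 km².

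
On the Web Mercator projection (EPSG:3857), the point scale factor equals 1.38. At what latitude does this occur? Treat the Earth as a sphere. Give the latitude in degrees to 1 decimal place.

43.6°

Mercator scale is k = sec φ = 1/cos φ.
1/cos φ = 1.38  ⇒  cos φ = 0.7246  ⇒  φ = arccos(0.7246) ≈ 43.6°.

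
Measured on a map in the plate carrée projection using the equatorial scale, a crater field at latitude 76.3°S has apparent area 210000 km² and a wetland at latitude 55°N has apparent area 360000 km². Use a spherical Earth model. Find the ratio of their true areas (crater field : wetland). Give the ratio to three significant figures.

On the plate carrée, areal scale = h·k = 1 × sec φ, so true area = apparent × cos φ.
True area of crater field: 210000 × cos(76.3°) = 210000 × 0.2368 = 49740 km².
True area of wetland: 360000 × cos(55°) = 360000 × 0.5736 = 206500 km².
Ratio = 49740 / 206500 ≈ 0.241.

0.241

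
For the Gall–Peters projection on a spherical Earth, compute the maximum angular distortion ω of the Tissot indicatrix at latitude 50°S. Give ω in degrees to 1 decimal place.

10.9°

Gall–Peters is a cylindrical equal-area projection with standard parallels at ±45°. For cylindrical equal-area with standard parallel φ₀, h = cos φ / cos φ₀ and k = cos φ₀ / cos φ, so h·k = 1.
At 50°: h = 0.9090, k = 1.100; principal scales a = 1.100, b = 0.9090.
sin(ω/2) = (a − b)/(a + b) = 0.1910/2.009 = 0.09508, so ω = 2 arcsin(0.09508) ≈ 10.9°.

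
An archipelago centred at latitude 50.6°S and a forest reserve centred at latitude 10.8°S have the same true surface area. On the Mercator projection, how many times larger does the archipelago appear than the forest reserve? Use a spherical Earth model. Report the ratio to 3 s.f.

2.39

Mercator is conformal with k = sec φ, so areal scale = k² = sec²φ.
At 50.6°: sec²(50.6°) = 1/0.6347² = 2.482.
At 10.8°: sec²(10.8°) = 1/0.9823² = 1.036.
Ratio = 2.482/1.036 = cos²(10.8°)/cos²(50.6°) ≈ 2.39.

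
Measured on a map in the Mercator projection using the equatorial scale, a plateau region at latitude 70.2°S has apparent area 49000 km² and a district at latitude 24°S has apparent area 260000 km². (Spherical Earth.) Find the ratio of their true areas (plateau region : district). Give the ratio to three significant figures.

On Mercator the areal scale is sec²φ, so true area = apparent × cos²φ.
True area of plateau region: 49000 × cos²(70.2°) = 49000 × 0.1147 = 5622 km².
True area of district: 260000 × cos²(24°) = 260000 × 0.8346 = 217000 km².
Ratio = 5622 / 217000 ≈ 0.0259.

0.0259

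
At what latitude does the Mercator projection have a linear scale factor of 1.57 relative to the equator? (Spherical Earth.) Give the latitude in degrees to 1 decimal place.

50.4°

Mercator scale is k = sec φ = 1/cos φ.
1/cos φ = 1.57  ⇒  cos φ = 0.6369  ⇒  φ = arccos(0.6369) ≈ 50.4°.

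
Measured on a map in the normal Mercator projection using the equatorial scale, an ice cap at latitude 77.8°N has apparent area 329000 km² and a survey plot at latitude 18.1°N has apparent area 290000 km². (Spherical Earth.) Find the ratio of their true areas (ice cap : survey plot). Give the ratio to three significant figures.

0.0561

Mercator's areal exaggeration is sec²φ; hence true area = (apparent area) · cos²φ.
True area of ice cap: 329000 × cos²(77.8°) = 329000 × 0.04466 = 14690 km².
True area of survey plot: 290000 × cos²(18.1°) = 290000 × 0.9035 = 262000 km².
Ratio = 14690 / 262000 ≈ 0.0561.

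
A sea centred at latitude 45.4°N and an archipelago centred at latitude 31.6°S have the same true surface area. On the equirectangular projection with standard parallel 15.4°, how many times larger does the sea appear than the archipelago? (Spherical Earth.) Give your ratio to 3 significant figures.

In the equirectangular projection with standard parallel φ₀ = 15.4° (x = Rλ cos φ₀, y = Rφ), meridians are true-scale (h = 1) and the parallel scale is k = cos φ₀ / cos φ.
Areal scale at 45.4°: h·k = 1.000 × 1.373 = 1.373.
Areal scale at 31.6°: h·k = 1.000 × 1.132 = 1.132.
Ratio = 1.373/1.132 ≈ 1.21.

1.21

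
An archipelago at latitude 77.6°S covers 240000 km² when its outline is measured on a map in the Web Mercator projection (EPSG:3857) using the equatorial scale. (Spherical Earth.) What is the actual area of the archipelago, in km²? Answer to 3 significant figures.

Mercator is conformal, so the point scale is isotropic: h = k = sec φ = 1/cos φ.
Areal scale = k² = sec²φ = 1/cos²(77.6°) = 1/0.2147² = 21.69.
True area = apparent / (areal scale) = 240000 / 21.69 ≈ 11100 km².

11100 km²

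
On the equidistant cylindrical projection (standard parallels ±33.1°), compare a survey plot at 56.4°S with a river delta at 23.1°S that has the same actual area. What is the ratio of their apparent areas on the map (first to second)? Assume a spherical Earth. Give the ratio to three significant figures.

The equidistant cylindrical projection with φ₀ = 33.1° has h = 1 (meridians true) and k = cos φ₀ / cos φ along parallels.
Areal scale at 56.4°: h·k = 1.000 × 1.514 = 1.514.
Areal scale at 23.1°: h·k = 1.000 × 0.9107 = 0.9107.
Ratio = 1.514/0.9107 ≈ 1.66.

1.66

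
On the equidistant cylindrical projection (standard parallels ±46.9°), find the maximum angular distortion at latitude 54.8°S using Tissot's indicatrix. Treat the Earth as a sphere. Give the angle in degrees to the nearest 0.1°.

9.7°

With standard parallel φ₀ = 46.9°, the equirectangular projection gives x = Rλ cos φ₀, y = Rφ, so h = 1 and k = cos 46.9° / cos φ.
At 54.8°: h = 1.000, k = 1.185; principal scales a = 1.185, b = 1.000.
sin(ω/2) = (a − b)/(a + b) = 0.1853/2.185 = 0.08481, so ω = 2 arcsin(0.08481) ≈ 9.7°.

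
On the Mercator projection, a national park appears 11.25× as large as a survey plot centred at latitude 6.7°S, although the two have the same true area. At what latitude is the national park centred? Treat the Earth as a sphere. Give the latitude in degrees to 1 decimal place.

For equal true areas on Mercator, apparent areas scale as sec²φ, so the ratio is cos²φ₂ / cos²φ₁.
cos²φ₂ / cos²φ₁ = 11.25  ⇒  cos φ₁ = cos 6.7° / √11.25 = 0.9932/3.354 = 0.2961.
φ₁ = arccos(0.2961) ≈ 72.8°.

72.8°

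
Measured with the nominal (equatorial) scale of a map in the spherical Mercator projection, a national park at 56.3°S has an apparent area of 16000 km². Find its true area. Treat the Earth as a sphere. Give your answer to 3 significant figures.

For Mercator, h = k = sec φ (a conformal cylindrical projection has a single point scale, 1/cos φ).
Areal scale = k² = sec²φ = 1/cos²(56.3°) = 1/0.5548² = 3.248.
True area = apparent / (areal scale) = 16000 / 3.248 ≈ 4930 km².

4930 km²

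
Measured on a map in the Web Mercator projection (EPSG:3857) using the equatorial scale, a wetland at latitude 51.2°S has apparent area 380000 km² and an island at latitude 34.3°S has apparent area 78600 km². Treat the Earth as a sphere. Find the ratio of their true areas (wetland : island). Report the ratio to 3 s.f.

2.78

Since Mercator area scale is 1/cos²φ, the true area equals the apparent area multiplied by cos²φ.
True area of wetland: 380000 × cos²(51.2°) = 380000 × 0.3926 = 149200 km².
True area of island: 78600 × cos²(34.3°) = 78600 × 0.6824 = 53640 km².
Ratio = 149200 / 53640 ≈ 2.78.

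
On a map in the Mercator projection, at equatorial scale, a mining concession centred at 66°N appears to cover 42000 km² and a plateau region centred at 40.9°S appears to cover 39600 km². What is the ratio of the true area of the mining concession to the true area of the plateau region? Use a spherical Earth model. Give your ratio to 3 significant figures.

0.307

On Mercator the areal scale is sec²φ, so true area = apparent × cos²φ.
True area of mining concession: 42000 × cos²(66°) = 42000 × 0.1654 = 6948 km².
True area of plateau region: 39600 × cos²(40.9°) = 39600 × 0.5713 = 22620 km².
Ratio = 6948 / 22620 ≈ 0.307.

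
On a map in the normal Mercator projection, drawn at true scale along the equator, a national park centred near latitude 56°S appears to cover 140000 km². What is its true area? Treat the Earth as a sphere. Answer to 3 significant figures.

43800 km²

Mercator is conformal, so the point scale is isotropic: h = k = sec φ = 1/cos φ.
Areal scale = k² = sec²φ = 1/cos²(56°) = 1/0.5592² = 3.198.
True area = apparent / (areal scale) = 140000 / 3.198 ≈ 43800 km².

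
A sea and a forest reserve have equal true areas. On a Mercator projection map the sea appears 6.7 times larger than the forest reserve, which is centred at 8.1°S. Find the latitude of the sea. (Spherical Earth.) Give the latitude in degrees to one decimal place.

For equal true areas on Mercator, apparent areas scale as sec²φ, so the ratio is cos²φ₂ / cos²φ₁.
cos²φ₂ / cos²φ₁ = 6.7  ⇒  cos φ₁ = cos 8.1° / √6.7 = 0.9900/2.588 = 0.3825.
φ₁ = arccos(0.3825) ≈ 67.5°.

67.5°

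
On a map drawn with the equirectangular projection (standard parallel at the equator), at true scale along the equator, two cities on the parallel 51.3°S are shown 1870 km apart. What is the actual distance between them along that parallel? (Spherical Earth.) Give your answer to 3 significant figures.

1170 km

Plate carrée maps x = Rλ, y = Rφ. The meridian scale is h = 1 and the parallel scale is k = 1/cos φ = sec φ.
Along the parallel at 51.3°, map distances are exaggerated by k = sec 51.3° = 1.599.
True distance = 1870 / 1.599 = 1870 × cos 51.3° ≈ 1170 km.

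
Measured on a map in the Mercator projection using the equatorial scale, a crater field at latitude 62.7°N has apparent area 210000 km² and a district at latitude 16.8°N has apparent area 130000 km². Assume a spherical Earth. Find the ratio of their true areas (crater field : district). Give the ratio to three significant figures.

0.371

Mercator's areal exaggeration is sec²φ; hence true area = (apparent area) · cos²φ.
True area of crater field: 210000 × cos²(62.7°) = 210000 × 0.2104 = 44180 km².
True area of district: 130000 × cos²(16.8°) = 130000 × 0.9165 = 119100 km².
Ratio = 44180 / 119100 ≈ 0.371.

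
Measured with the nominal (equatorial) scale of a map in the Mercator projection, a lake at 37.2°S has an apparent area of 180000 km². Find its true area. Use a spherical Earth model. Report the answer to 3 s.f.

Mercator is conformal, so the point scale is isotropic: h = k = sec φ = 1/cos φ.
Areal scale = k² = sec²φ = 1/cos²(37.2°) = 1/0.7965² = 1.576.
True area = apparent / (areal scale) = 180000 / 1.576 ≈ 114000 km².

114000 km²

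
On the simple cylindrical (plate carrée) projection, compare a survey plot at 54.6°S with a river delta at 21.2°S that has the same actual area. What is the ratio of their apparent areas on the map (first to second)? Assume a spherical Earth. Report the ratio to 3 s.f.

In the plate carrée (x = Rλ, y = Rφ), meridians are true-scale (h = 1) and parallels are stretched by k = sec φ.
Areal scale at 54.6°: h·k = 1.000 × 1.726 = 1.726.
Areal scale at 21.2°: h·k = 1.000 × 1.073 = 1.073.
Ratio = 1.726/1.073 ≈ 1.61.

1.61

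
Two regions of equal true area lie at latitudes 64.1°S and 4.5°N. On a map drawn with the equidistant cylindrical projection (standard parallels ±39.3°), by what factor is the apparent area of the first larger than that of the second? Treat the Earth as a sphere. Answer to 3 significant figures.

2.28

In the equirectangular projection with standard parallel φ₀ = 39.3° (x = Rλ cos φ₀, y = Rφ), meridians are true-scale (h = 1) and the parallel scale is k = cos φ₀ / cos φ.
Areal scale at 64.1°: h·k = 1.000 × 1.772 = 1.772.
Areal scale at 4.5°: h·k = 1.000 × 0.7762 = 0.7762.
Ratio = 1.772/0.7762 ≈ 2.28.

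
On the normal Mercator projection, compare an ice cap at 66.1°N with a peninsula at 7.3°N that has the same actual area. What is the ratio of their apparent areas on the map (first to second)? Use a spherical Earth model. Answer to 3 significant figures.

5.99

Mercator is conformal with k = sec φ, so areal scale = k² = sec²φ.
At 66.1°: sec²(66.1°) = 1/0.4051² = 6.092.
At 7.3°: sec²(7.3°) = 1/0.9919² = 1.016.
Ratio = 6.092/1.016 = cos²(7.3°)/cos²(66.1°) ≈ 5.99.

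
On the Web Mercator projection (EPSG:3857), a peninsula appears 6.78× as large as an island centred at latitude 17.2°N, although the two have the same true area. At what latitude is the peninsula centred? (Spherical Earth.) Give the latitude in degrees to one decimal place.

On Mercator, (apparent₁)/(apparent₂) = sec²φ₁ / sec²φ₂ when true areas are equal.
cos²φ₂ / cos²φ₁ = 6.78  ⇒  cos φ₁ = cos 17.2° / √6.78 = 0.9553/2.604 = 0.3669.
φ₁ = arccos(0.3669) ≈ 68.5°.

68.5°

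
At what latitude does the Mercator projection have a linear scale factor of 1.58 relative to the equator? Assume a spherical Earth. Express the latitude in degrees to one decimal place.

Mercator scale is k = sec φ = 1/cos φ.
1/cos φ = 1.58  ⇒  cos φ = 0.6329  ⇒  φ = arccos(0.6329) ≈ 50.7°.

50.7°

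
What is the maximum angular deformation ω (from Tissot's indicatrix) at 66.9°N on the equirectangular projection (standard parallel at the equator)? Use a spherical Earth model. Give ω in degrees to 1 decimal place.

51.8°

In the plate carrée (x = Rλ, y = Rφ), meridians are true-scale (h = 1) and parallels are stretched by k = sec φ.
At 66.9°: h = 1.000, k = 2.549; principal scales a = 2.549, b = 1.000.
sin(ω/2) = (a − b)/(a + b) = 1.549/3.549 = 0.4364, so ω = 2 arcsin(0.4364) ≈ 51.8°.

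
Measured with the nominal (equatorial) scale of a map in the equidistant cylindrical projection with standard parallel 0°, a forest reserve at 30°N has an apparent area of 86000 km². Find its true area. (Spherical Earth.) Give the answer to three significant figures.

For the equirectangular projection with φ₀ = 0 (plate carrée), h = 1 along meridians and k = sec φ along parallels.
Areal scale = h·k = 1 × sec φ; at 30°, h = 1.000, k = 1.155, so h·k = 1.155.
True area = apparent / (areal scale) = 86000 / 1.155 ≈ 74500 km².

74500 km²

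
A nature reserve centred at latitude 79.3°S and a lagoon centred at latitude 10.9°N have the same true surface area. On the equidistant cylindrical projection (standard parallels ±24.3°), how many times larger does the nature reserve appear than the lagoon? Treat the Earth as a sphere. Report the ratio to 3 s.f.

The equidistant cylindrical projection with φ₀ = 24.3° has h = 1 (meridians true) and k = cos φ₀ / cos φ along parallels.
Areal scale at 79.3°: h·k = 1.000 × 4.909 = 4.909.
Areal scale at 10.9°: h·k = 1.000 × 0.9281 = 0.9281.
Ratio = 4.909/0.9281 ≈ 5.29.

5.29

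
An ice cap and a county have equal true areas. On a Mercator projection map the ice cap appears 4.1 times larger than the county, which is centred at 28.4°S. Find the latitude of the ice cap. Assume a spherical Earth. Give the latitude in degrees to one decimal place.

For equal true areas on Mercator, apparent areas scale as sec²φ, so the ratio is cos²φ₂ / cos²φ₁.
cos²φ₂ / cos²φ₁ = 4.1  ⇒  cos φ₁ = cos 28.4° / √4.1 = 0.8796/2.025 = 0.4344.
φ₁ = arccos(0.4344) ≈ 64.3°.

64.3°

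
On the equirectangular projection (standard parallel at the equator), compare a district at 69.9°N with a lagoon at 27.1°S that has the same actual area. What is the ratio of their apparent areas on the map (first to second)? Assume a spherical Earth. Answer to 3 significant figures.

2.59

In the plate carrée (x = Rλ, y = Rφ), meridians are true-scale (h = 1) and parallels are stretched by k = sec φ.
Areal scale at 69.9°: h·k = 1.000 × 2.910 = 2.910.
Areal scale at 27.1°: h·k = 1.000 × 1.123 = 1.123.
Ratio = 2.910/1.123 ≈ 2.59.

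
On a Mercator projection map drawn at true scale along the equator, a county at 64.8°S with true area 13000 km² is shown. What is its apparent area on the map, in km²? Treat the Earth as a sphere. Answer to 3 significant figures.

71700 km²

For Mercator, h = k = sec φ (a conformal cylindrical projection has a single point scale, 1/cos φ).
Areal scale = k² = sec²φ = 1/cos²(64.8°) = 1/0.4258² = 5.516.
Apparent area = 13000 × 5.516 ≈ 71700 km².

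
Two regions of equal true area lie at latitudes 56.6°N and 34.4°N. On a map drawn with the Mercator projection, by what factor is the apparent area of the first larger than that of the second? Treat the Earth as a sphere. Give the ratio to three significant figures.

2.25

On Mercator, area is exaggerated by sec²φ = 1/cos²φ.
At 56.6°: sec²(56.6°) = 1/0.5505² = 3.300.
At 34.4°: sec²(34.4°) = 1/0.8251² = 1.469.
Ratio = 3.300/1.469 = cos²(34.4°)/cos²(56.6°) ≈ 2.25.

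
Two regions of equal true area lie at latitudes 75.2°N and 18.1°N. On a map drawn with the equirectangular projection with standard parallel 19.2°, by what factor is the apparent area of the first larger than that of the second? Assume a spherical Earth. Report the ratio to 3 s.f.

3.72

The equidistant cylindrical projection with φ₀ = 19.2° has h = 1 (meridians true) and k = cos φ₀ / cos φ along parallels.
Areal scale at 75.2°: h·k = 1.000 × 3.697 = 3.697.
Areal scale at 18.1°: h·k = 1.000 × 0.9935 = 0.9935.
Ratio = 3.697/0.9935 ≈ 3.72.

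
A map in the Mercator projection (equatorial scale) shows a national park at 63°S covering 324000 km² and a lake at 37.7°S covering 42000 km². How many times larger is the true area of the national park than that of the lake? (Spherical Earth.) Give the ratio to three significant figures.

2.54

On Mercator the areal scale is sec²φ, so true area = apparent × cos²φ.
True area of national park: 324000 × cos²(63°) = 324000 × 0.2061 = 66780 km².
True area of lake: 42000 × cos²(37.7°) = 42000 × 0.6260 = 26290 km².
Ratio = 66780 / 26290 ≈ 2.54.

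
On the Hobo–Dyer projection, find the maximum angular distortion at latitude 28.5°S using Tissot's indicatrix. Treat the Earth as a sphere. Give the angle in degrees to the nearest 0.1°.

11.7°

Hobo–Dyer is a cylindrical equal-area projection with standard parallels at ±37.5°. A cylindrical equal-area projection with standard parallel φ₀ has meridian scale h = cos φ / cos φ₀ and parallel scale k = cos φ₀ / cos φ (so areas are preserved, h·k = 1).
At 28.5°: h = 1.108, k = 0.9028; principal scales a = 1.108, b = 0.9028.
sin(ω/2) = (a − b)/(a + b) = 0.2050/2.010 = 0.1020, so ω = 2 arcsin(0.1020) ≈ 11.7°.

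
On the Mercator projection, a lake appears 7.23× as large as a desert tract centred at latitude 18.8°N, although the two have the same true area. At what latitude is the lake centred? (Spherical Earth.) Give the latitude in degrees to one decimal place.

Mercator areal scale is sec²φ, so apparent-area ratio = sec²φ₁ / sec²φ₂ = cos²φ₂ / cos²φ₁.
cos²φ₂ / cos²φ₁ = 7.23  ⇒  cos φ₁ = cos 18.8° / √7.23 = 0.9466/2.689 = 0.3521.
φ₁ = arccos(0.3521) ≈ 69.4°.

69.4°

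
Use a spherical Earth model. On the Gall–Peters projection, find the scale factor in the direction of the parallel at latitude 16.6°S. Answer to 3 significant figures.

0.738

The Gall–Peters projection is cylindrical equal-area with φ₀ = 45°. A cylindrical equal-area projection with standard parallel φ₀ has meridian scale h = cos φ / cos φ₀ and parallel scale k = cos φ₀ / cos φ (so areas are preserved, h·k = 1).
k = cos 45° / cos 16.6° = 0.7071/0.9583 = 0.7379.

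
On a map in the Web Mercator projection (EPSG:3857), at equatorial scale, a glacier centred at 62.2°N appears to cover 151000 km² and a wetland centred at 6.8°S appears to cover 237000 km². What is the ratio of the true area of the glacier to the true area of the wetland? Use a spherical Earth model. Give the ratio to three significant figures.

Mercator's areal exaggeration is sec²φ; hence true area = (apparent area) · cos²φ.
True area of glacier: 151000 × cos²(62.2°) = 151000 × 0.2175 = 32840 km².
True area of wetland: 237000 × cos²(6.8°) = 237000 × 0.9860 = 233700 km².
Ratio = 32840 / 233700 ≈ 0.141.

0.141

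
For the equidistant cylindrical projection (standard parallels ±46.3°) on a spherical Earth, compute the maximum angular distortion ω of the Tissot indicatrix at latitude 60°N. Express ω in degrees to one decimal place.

18.4°

With standard parallel φ₀ = 46.3°, the equirectangular projection gives x = Rλ cos φ₀, y = Rφ, so h = 1 and k = cos 46.3° / cos φ.
At 60°: h = 1.000, k = 1.382; principal scales a = 1.382, b = 1.000.
sin(ω/2) = (a − b)/(a + b) = 0.3818/2.382 = 0.1603, so ω = 2 arcsin(0.1603) ≈ 18.4°.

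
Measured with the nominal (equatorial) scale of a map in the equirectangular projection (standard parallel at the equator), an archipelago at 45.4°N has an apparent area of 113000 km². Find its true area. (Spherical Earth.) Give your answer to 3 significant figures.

In the plate carrée (x = Rλ, y = Rφ), meridians are true-scale (h = 1) and parallels are stretched by k = sec φ.
Areal scale = h·k = 1 × sec φ; at 45.4°, h = 1.000, k = 1.424, so h·k = 1.424.
True area = apparent / (areal scale) = 113000 / 1.424 ≈ 79300 km².

79300 km²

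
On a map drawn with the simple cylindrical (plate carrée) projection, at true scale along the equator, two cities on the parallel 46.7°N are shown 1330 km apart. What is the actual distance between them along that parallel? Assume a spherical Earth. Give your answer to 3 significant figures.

For the equirectangular projection with φ₀ = 0 (plate carrée), h = 1 along meridians and k = sec φ along parallels.
Along the parallel at 46.7°, map distances are exaggerated by k = sec 46.7° = 1.458.
True distance = 1330 / 1.458 = 1330 × cos 46.7° ≈ 912 km.

912 km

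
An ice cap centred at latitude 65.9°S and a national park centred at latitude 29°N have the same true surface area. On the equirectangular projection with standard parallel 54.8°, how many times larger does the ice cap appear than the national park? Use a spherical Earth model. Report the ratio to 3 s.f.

The equidistant cylindrical projection with φ₀ = 54.8° has h = 1 (meridians true) and k = cos φ₀ / cos φ along parallels.
Areal scale at 65.9°: h·k = 1.000 × 1.412 = 1.412.
Areal scale at 29°: h·k = 1.000 × 0.6591 = 0.6591.
Ratio = 1.412/0.6591 ≈ 2.14.

2.14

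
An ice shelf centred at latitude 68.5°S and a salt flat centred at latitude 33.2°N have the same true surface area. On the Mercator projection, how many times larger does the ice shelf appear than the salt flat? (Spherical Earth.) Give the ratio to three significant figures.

On Mercator, area is exaggerated by sec²φ = 1/cos²φ.
At 68.5°: sec²(68.5°) = 1/0.3665² = 7.445.
At 33.2°: sec²(33.2°) = 1/0.8368² = 1.428.
Ratio = 7.445/1.428 = cos²(33.2°)/cos²(68.5°) ≈ 5.21.

5.21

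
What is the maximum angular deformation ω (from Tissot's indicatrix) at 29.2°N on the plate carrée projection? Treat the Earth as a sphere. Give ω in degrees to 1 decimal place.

7.8°

For the equirectangular projection with φ₀ = 0 (plate carrée), h = 1 along meridians and k = sec φ along parallels.
At 29.2°: h = 1.000, k = 1.146; principal scales a = 1.146, b = 1.000.
sin(ω/2) = (a − b)/(a + b) = 0.1456/2.146 = 0.06785, so ω = 2 arcsin(0.06785) ≈ 7.8°.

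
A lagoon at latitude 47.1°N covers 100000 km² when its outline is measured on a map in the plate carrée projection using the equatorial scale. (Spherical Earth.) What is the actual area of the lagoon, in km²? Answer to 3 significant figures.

68100 km²

In the plate carrée (x = Rλ, y = Rφ), meridians are true-scale (h = 1) and parallels are stretched by k = sec φ.
Areal scale = h·k = 1 × sec φ; at 47.1°, h = 1.000, k = 1.469, so h·k = 1.469.
True area = apparent / (areal scale) = 100000 / 1.469 ≈ 68100 km².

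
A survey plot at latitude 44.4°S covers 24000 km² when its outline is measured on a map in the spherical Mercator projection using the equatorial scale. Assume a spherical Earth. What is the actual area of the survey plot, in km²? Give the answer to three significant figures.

12300 km²

For Mercator, h = k = sec φ (a conformal cylindrical projection has a single point scale, 1/cos φ).
Areal scale = k² = sec²φ = 1/cos²(44.4°) = 1/0.7145² = 1.959.
True area = apparent / (areal scale) = 24000 / 1.959 ≈ 12300 km².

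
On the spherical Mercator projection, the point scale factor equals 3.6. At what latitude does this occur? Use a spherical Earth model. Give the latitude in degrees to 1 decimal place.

73.9°

Mercator scale is k = sec φ = 1/cos φ.
1/cos φ = 3.6  ⇒  cos φ = 0.2778  ⇒  φ = arccos(0.2778) ≈ 73.9°.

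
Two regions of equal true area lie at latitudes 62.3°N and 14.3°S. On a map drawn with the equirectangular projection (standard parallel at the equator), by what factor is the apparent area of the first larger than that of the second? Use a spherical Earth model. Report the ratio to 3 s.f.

2.08

Plate carrée maps x = Rλ, y = Rφ. The meridian scale is h = 1 and the parallel scale is k = 1/cos φ = sec φ.
Areal scale at 62.3°: h·k = 1.000 × 2.151 = 2.151.
Areal scale at 14.3°: h·k = 1.000 × 1.032 = 1.032.
Ratio = 2.151/1.032 ≈ 2.08.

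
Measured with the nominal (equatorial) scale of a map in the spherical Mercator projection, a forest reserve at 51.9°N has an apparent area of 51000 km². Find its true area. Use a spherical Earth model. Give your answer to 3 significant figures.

For Mercator, h = k = sec φ (a conformal cylindrical projection has a single point scale, 1/cos φ).
Areal scale = k² = sec²φ = 1/cos²(51.9°) = 1/0.6170² = 2.627.
True area = apparent / (areal scale) = 51000 / 2.627 ≈ 19400 km².

19400 km²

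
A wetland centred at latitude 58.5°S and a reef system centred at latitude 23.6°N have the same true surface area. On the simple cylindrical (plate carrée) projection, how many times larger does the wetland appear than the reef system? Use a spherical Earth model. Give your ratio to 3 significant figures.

1.75

In the plate carrée (x = Rλ, y = Rφ), meridians are true-scale (h = 1) and parallels are stretched by k = sec φ.
Areal scale at 58.5°: h·k = 1.000 × 1.914 = 1.914.
Areal scale at 23.6°: h·k = 1.000 × 1.091 = 1.091.
Ratio = 1.914/1.091 ≈ 1.75.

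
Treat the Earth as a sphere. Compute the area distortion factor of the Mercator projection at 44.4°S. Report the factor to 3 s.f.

Mercator is conformal, so the point scale is isotropic: h = k = sec φ = 1/cos φ.
Areal scale = k² = sec²φ = 1/cos²(44.4°) = 1/0.7145² = 1.959.

1.96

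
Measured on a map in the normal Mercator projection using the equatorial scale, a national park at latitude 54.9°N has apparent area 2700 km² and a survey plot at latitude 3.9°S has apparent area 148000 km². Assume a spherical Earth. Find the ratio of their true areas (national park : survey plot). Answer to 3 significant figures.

0.00606

On Mercator the areal scale is sec²φ, so true area = apparent × cos²φ.
True area of national park: 2700 × cos²(54.9°) = 2700 × 0.3306 = 892.7 km².
True area of survey plot: 148000 × cos²(3.9°) = 148000 × 0.9954 = 147300 km².
Ratio = 892.7 / 147300 ≈ 0.00606.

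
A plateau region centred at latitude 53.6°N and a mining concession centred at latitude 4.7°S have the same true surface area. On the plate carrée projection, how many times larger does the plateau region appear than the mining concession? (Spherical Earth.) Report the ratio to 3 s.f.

Plate carrée maps x = Rλ, y = Rφ. The meridian scale is h = 1 and the parallel scale is k = 1/cos φ = sec φ.
Areal scale at 53.6°: h·k = 1.000 × 1.685 = 1.685.
Areal scale at 4.7°: h·k = 1.000 × 1.003 = 1.003.
Ratio = 1.685/1.003 ≈ 1.68.

1.68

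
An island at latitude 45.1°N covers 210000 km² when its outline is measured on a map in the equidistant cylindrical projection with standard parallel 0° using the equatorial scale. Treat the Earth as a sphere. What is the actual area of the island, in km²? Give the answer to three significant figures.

148000 km²

For the equirectangular projection with φ₀ = 0 (plate carrée), h = 1 along meridians and k = sec φ along parallels.
Areal scale = h·k = 1 × sec φ; at 45.1°, h = 1.000, k = 1.417, so h·k = 1.417.
True area = apparent / (areal scale) = 210000 / 1.417 ≈ 148000 km².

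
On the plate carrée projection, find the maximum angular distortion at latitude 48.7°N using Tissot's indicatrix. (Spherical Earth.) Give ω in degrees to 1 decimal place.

23.6°

In the plate carrée (x = Rλ, y = Rφ), meridians are true-scale (h = 1) and parallels are stretched by k = sec φ.
At 48.7°: h = 1.000, k = 1.515; principal scales a = 1.515, b = 1.000.
sin(ω/2) = (a − b)/(a + b) = 0.5151/2.515 = 0.2048, so ω = 2 arcsin(0.2048) ≈ 23.6°.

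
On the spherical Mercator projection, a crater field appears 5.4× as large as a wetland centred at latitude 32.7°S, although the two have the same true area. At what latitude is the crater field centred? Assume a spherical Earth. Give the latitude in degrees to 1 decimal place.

Mercator areal scale is sec²φ, so apparent-area ratio = sec²φ₁ / sec²φ₂ = cos²φ₂ / cos²φ₁.
cos²φ₂ / cos²φ₁ = 5.4  ⇒  cos φ₁ = cos 32.7° / √5.4 = 0.8415/2.324 = 0.3621.
φ₁ = arccos(0.3621) ≈ 68.8°.

68.8°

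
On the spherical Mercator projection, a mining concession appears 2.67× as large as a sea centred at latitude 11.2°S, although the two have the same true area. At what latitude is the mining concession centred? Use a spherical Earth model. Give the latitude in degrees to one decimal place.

53.1°

Mercator areal scale is sec²φ, so apparent-area ratio = sec²φ₁ / sec²φ₂ = cos²φ₂ / cos²φ₁.
cos²φ₂ / cos²φ₁ = 2.67  ⇒  cos φ₁ = cos 11.2° / √2.67 = 0.9810/1.634 = 0.6003.
φ₁ = arccos(0.6003) ≈ 53.1°.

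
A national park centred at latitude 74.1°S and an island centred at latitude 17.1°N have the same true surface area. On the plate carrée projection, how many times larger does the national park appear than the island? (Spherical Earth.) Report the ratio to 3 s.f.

3.49

Plate carrée maps x = Rλ, y = Rφ. The meridian scale is h = 1 and the parallel scale is k = 1/cos φ = sec φ.
Areal scale at 74.1°: h·k = 1.000 × 3.650 = 3.650.
Areal scale at 17.1°: h·k = 1.000 × 1.046 = 1.046.
Ratio = 3.650/1.046 ≈ 3.49.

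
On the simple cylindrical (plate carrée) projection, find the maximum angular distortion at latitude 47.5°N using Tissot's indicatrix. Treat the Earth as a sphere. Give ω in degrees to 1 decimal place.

Plate carrée maps x = Rλ, y = Rφ. The meridian scale is h = 1 and the parallel scale is k = 1/cos φ = sec φ.
At 47.5°: h = 1.000, k = 1.480; principal scales a = 1.480, b = 1.000.
sin(ω/2) = (a − b)/(a + b) = 0.4802/2.480 = 0.1936, so ω = 2 arcsin(0.1936) ≈ 22.3°.

22.3°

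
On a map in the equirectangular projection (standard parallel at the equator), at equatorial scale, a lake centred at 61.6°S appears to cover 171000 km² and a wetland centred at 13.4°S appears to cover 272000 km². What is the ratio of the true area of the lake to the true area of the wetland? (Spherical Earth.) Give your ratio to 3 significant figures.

Plate carrée has h = 1 and k = sec φ, giving areal scale sec φ; true area = (apparent area) · cos φ.
True area of lake: 171000 × cos(61.6°) = 171000 × 0.4756 = 81330 km².
True area of wetland: 272000 × cos(13.4°) = 272000 × 0.9728 = 264600 km².
Ratio = 81330 / 264600 ≈ 0.307.

0.307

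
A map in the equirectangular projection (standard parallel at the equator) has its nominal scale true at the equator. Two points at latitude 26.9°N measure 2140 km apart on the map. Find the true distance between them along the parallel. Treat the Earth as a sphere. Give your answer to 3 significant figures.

In the plate carrée (x = Rλ, y = Rφ), meridians are true-scale (h = 1) and parallels are stretched by k = sec φ.
Along the parallel at 26.9°, map distances are exaggerated by k = sec 26.9° = 1.121.
True distance = 2140 / 1.121 = 2140 × cos 26.9° ≈ 1910 km.

1910 km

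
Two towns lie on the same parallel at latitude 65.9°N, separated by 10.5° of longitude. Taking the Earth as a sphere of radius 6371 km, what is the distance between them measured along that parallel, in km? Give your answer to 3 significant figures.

477 km

Arc length along a parallel = R cos φ · Δλ (with Δλ in radians).
= 6371 × cos 65.9° × (10.5° × π/180) = 6371 × 0.4083 × 0.1833 ≈ 477 km.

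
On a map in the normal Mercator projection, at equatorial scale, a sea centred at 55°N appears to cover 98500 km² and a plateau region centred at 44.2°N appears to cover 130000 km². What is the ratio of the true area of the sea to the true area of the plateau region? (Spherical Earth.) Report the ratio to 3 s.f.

On Mercator the areal scale is sec²φ, so true area = apparent × cos²φ.
True area of sea: 98500 × cos²(55°) = 98500 × 0.3290 = 32410 km².
True area of plateau region: 130000 × cos²(44.2°) = 130000 × 0.5140 = 66810 km².
Ratio = 32410 / 66810 ≈ 0.485.

0.485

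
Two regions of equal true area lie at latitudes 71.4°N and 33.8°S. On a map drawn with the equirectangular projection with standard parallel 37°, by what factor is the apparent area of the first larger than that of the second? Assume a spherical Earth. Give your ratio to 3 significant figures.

In the equirectangular projection with standard parallel φ₀ = 37° (x = Rλ cos φ₀, y = Rφ), meridians are true-scale (h = 1) and the parallel scale is k = cos φ₀ / cos φ.
Areal scale at 71.4°: h·k = 1.000 × 2.504 = 2.504.
Areal scale at 33.8°: h·k = 1.000 × 0.9611 = 0.9611.
Ratio = 2.504/0.9611 ≈ 2.61.

2.61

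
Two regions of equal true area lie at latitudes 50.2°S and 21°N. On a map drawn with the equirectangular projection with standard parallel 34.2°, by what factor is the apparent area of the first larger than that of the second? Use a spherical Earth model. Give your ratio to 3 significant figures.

1.46

In the equirectangular projection with standard parallel φ₀ = 34.2° (x = Rλ cos φ₀, y = Rφ), meridians are true-scale (h = 1) and the parallel scale is k = cos φ₀ / cos φ.
Areal scale at 50.2°: h·k = 1.000 × 1.292 = 1.292.
Areal scale at 21°: h·k = 1.000 × 0.8859 = 0.8859.
Ratio = 1.292/0.8859 ≈ 1.46.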